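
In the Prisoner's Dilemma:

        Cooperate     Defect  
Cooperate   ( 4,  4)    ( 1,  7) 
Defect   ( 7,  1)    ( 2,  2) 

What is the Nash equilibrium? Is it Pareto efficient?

(Defect, Defect) is NE; not Pareto efficient

Work:
Defect dominates Cooperate for both players:
If P2 cooperates: Defect (7) > Cooperate (4)
If P2 defects: Defect (2) > Cooperate (1)
NE: (Defect, Defect) with payoff (2, 2)
But (Cooperate, Cooperate) = (4, 4) Pareto dominates (2, 2)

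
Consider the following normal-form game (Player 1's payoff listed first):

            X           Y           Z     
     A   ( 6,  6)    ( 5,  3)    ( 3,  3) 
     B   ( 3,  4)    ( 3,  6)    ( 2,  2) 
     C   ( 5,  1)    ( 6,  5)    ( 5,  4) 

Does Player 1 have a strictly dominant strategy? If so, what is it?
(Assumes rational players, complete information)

No strictly dominant strategy exists for Player 1

Work:
A strategy strictly dominates another if it gives a strictly higher payoff against every opponent action. Compare each pair of P1's strategies column-by-column:
  A vs B: [6 vs 3, 5 vs 3, 3 vs 2] → A strictly dominates B
  A vs C: [6 vs 5, 5 vs 6, 3 vs 5] → A does not strictly dominate C (column Y: 5 ≤ 6)
  B vs A: [3 vs 6, 3 vs 5, 2 vs 3] → B does not strictly dominate A (column X: 3 ≤ 6)
  B vs C: [3 vs 5, 3 vs 6, 2 vs 5] → B does not strictly dominate C (column X: 3 ≤ 5)
  C vs A: [5 vs 6, 6 vs 5, 5 vs 3] → C does not strictly dominate A (column X: 5 ≤ 6)
  C vs B: [5 vs 3, 6 vs 3, 5 vs 2] → C strictly dominates B
No single strategy strictly dominates all others → no strictly dominant strategy.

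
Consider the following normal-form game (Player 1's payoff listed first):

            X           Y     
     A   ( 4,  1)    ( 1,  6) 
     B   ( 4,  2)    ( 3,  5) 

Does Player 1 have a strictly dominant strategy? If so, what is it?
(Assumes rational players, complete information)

No strictly dominant strategy exists for Player 1

Work:
A strategy strictly dominates another if it gives a strictly higher payoff against every opponent action. Compare each pair of P1's strategies column-by-column:
  A vs B: [4 vs 4, 1 vs 3] → A does not strictly dominate B (column X: 4 ≤ 4)
  B vs A: [4 vs 4, 3 vs 1] → B does not strictly dominate A (column X: 4 ≤ 4)
No single strategy strictly dominates all others → no strictly dominant strategy.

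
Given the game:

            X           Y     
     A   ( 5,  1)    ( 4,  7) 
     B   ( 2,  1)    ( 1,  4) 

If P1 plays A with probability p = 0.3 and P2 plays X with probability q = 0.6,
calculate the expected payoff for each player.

E[P1] = 2.5, E[P2] = 2.56

Work:
E[P1] = p·q·π₁(A,X) + p·(1-q)·π₁(A,Y) + (1-p)·q·π₁(B,X) + (1-p)·(1-q)·π₁(B,Y)
= 0.3·0.6·5 + 0.3·0.4·4 + 0.7·0.6·2 + 0.7·0.4·1
= 2.5

E[P2] = 2.56 (similar calculation)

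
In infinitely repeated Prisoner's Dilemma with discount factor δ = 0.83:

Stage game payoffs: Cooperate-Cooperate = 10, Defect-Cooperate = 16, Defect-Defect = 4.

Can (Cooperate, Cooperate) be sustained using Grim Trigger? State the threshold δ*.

δ* = 0.5; since δ = 0.83 ≥ 0.5, cooperation can be sustained

Work:
For Grim Trigger:
Cooperate forever: 10/(1-δ)
Defect then punished: 16 + 4·δ/(1-δ)
Need: 10/(1-δ) ≥ 16 + 4·δ/(1-δ)
Solving: δ ≥ (T-R)/(T-P) = (16-10)/(16-4) = 0.5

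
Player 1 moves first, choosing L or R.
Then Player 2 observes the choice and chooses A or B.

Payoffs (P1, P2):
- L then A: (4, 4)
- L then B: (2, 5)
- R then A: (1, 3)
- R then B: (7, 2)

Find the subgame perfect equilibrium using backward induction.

P1 plays L, P2 plays B after L and A after R; Payoff (2, 5)

Work:
Backward induction:
After L: P2 chooses B → P1 gets 2
After R: P2 chooses A → P1 gets 1
P1 chooses L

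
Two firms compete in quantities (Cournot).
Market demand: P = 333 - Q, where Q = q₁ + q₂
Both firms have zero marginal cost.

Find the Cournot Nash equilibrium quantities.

q₁* = q₂* = 111.0; P* = 111.0

Work:
Profit: π_i = P·q_i = (a - q_i - q_j)·q_i
FOC: ∂π_i/∂q_i = a - 2q_i - q_j = 0
Reaction function: q_i = (333 - q_j)/2
Symmetry: q* = 333/3 = 111.0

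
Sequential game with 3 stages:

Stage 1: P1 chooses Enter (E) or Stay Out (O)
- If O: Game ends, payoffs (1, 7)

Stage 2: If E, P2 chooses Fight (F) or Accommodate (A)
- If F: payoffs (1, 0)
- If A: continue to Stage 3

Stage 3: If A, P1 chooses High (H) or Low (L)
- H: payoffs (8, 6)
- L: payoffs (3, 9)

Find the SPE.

SPE: (E, A, H); Outcome (8, 6)

Work:
Stage 3: P1 chooses H (8 vs 3)
Stage 2: P2: F->0, A->6 (anticipating H). Choose A
Stage 1: P1: O->1, E->8 (anticipating A, H). Choose E
SPE path: E -> A -> H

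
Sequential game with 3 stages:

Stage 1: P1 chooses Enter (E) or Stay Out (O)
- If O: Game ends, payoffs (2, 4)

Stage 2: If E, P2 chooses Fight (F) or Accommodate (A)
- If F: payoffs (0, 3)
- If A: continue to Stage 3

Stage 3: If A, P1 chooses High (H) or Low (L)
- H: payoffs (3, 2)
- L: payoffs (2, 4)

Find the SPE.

SPE: (O, F, H); Outcome (2, 4)

Work:
Stage 3: P1 chooses H (3 vs 2)
Stage 2: P2: F->3, A->2 (anticipating H). Choose F
Stage 1: P1: O->2, E->0 (anticipating F, H). Choose O
SPE path: O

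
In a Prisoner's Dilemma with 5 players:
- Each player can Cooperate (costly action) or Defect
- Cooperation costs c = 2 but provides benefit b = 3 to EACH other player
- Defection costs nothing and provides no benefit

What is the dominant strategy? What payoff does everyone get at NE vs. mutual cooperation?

Dominant: Defect; NE payoff = 0; Coop payoff = 10

Work:
Defect dominates (saves cost c = 2, benefit to others is external)
NE: All defect → everyone gets 0
If all cooperate: each receives (4)×3 - 2 = 10
Social dilemma: 10 > 0 but NE gives 0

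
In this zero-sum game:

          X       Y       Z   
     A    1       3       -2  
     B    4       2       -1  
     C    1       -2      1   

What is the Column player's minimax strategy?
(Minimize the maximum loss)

Column should play Z, value = 1

Work:
Column player minimizes Row's maximum payoff:
Column X: max payoff to Row = 4
Column Y: max payoff to Row = 3
Column Z: max payoff to Row = 1
Minimum is 1, achieved by column Z.
Minimax strategy: Z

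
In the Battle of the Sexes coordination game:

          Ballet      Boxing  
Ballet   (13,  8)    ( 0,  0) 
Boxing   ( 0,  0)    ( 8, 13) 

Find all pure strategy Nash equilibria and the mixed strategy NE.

Pure NE: (Ballet, Ballet) and (Boxing, Boxing); Mixed NE: p = 0.619, q = 0.381

Work:
Check pure NE:
(Ballet, Ballet): (13, 8) - no unilateral deviation beneficial
(Boxing, Boxing): (8, 13) - no unilateral deviation beneficial
Mixed NE: P1 plays Ballet with p = 0.619, P2 plays Ballet with q = 0.381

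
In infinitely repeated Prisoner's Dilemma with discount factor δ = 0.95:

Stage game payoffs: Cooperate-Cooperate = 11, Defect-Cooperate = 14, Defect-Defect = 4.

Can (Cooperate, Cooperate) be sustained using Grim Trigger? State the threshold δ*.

δ* = 0.3; since δ = 0.95 ≥ 0.3, cooperation can be sustained

Work:
For Grim Trigger:
Cooperate forever: 11/(1-δ)
Defect then punished: 14 + 4·δ/(1-δ)
Need: 11/(1-δ) ≥ 14 + 4·δ/(1-δ)
Solving: δ ≥ (T-R)/(T-P) = (14-11)/(14-4) = 0.3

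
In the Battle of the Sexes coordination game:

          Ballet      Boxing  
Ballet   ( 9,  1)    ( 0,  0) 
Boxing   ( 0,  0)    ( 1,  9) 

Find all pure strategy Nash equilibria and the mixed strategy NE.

Pure NE: (Ballet, Ballet) and (Boxing, Boxing); Mixed NE: p = 0.9, q = 0.1

Work:
Check pure NE:
(Ballet, Ballet): (9, 1) - no unilateral deviation beneficial
(Boxing, Boxing): (1, 9) - no unilateral deviation beneficial
Mixed NE: P1 plays Ballet with p = 0.9, P2 plays Ballet with q = 0.1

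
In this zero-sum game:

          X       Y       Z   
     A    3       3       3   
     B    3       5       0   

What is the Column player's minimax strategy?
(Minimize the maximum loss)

Column should play X or Z (all achieve the minimum), value = 3

Work:
Column player minimizes Row's maximum payoff:
Column X: max payoff to Row = 3
Column Y: max payoff to Row = 5
Column Z: max payoff to Row = 3
Minimum is 3, achieved by columns X, Z (tied).
Each of X or Z is a minimax strategy.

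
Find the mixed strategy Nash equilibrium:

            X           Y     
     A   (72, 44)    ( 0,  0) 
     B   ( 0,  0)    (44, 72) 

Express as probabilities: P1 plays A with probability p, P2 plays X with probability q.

p = 0.6207, q = 0.3793

Work:
Find probabilities that make opponent indifferent:
P2 chooses q to make P1 indifferent between A and B
P1 chooses p to make P2 indifferent between X and Y
Mixed NE: P1 plays (A: 0.6207, B: 0.3793), P2 plays (X: 0.3793, Y: 0.6207)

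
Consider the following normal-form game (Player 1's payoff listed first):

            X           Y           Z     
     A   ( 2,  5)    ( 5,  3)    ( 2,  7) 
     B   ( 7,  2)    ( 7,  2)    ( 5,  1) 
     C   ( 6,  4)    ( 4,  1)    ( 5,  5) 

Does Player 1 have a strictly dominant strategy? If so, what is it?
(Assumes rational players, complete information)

No strictly dominant strategy exists for Player 1

Work:
A strategy strictly dominates another if it gives a strictly higher payoff against every opponent action. Compare each pair of P1's strategies column-by-column:
  A vs B: [2 vs 7, 5 vs 7, 2 vs 5] → A does not strictly dominate B (column X: 2 ≤ 7)
  A vs C: [2 vs 6, 5 vs 4, 2 vs 5] → A does not strictly dominate C (column X: 2 ≤ 6)
  B vs A: [7 vs 2, 7 vs 5, 5 vs 2] → B strictly dominates A
  B vs C: [7 vs 6, 7 vs 4, 5 vs 5] → B does not strictly dominate C (column Z: 5 ≤ 5)
  C vs A: [6 vs 2, 4 vs 5, 5 vs 2] → C does not strictly dominate A (column Y: 4 ≤ 5)
  C vs B: [6 vs 7, 4 vs 7, 5 vs 5] → C does not strictly dominate B (column X: 6 ≤ 7)
No single strategy strictly dominates all others → no strictly dominant strategy.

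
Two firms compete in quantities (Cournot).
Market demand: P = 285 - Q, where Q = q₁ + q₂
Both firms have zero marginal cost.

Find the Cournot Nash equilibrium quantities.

q₁* = q₂* = 95.0; P* = 95.0

Work:
Profit: π_i = P·q_i = (a - q_i - q_j)·q_i
FOC: ∂π_i/∂q_i = a - 2q_i - q_j = 0
Reaction function: q_i = (285 - q_j)/2
Symmetry: q* = 285/3 = 95.0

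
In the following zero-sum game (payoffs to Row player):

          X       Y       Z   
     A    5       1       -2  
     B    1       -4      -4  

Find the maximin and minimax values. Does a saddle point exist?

Maximin = -2, Minimax = -2, Saddle: True

Work:
Row minimums: [-2, -4] → maximin = -2
Column maximums: [5, 1, -2] → minimax = -2
Saddle point exists! Game value = -2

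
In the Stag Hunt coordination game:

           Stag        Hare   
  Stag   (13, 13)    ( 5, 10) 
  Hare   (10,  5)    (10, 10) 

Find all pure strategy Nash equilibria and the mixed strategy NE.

Pure NE: (Stag, Stag) and (Hare, Hare); Mixed NE: p = 0.625, q = 0.625

Work:
Check pure NE:
(Stag, Stag): (13, 13) - no unilateral deviation beneficial
(Hare, Hare): (10, 10) - no unilateral deviation beneficial
Mixed NE: P1 plays Stag with p = 0.625, P2 plays Stag with q = 0.625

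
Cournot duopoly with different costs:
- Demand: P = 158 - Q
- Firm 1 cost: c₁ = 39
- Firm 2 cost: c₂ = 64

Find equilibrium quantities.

q₁* = 48.0, q₂* = 23.0

Work:
Reaction: q₁ = (158 - 39 - q₂)/2
Reaction: q₂ = (158 - 64 - q₁)/2
Solve simultaneously:
q₁* = (158 - 2×39 + 64)/3 = 48.0
q₂* = (158 - 2×64 + 39)/3 = 23.0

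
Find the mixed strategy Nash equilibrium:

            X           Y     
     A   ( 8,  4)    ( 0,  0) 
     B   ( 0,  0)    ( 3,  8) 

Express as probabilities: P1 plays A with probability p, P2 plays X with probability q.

p = 0.6667, q = 0.2727

Work:
Find probabilities that make opponent indifferent:
P2 chooses q to make P1 indifferent between A and B
P1 chooses p to make P2 indifferent between X and Y
Mixed NE: P1 plays (A: 0.6667, B: 0.3333), P2 plays (X: 0.2727, Y: 0.7273)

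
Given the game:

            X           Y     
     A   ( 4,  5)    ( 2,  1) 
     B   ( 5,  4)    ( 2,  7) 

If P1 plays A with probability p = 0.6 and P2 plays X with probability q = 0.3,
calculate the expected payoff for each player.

E[P1] = 2.72, E[P2] = 3.76

Work:
E[P1] = p·q·π₁(A,X) + p·(1-q)·π₁(A,Y) + (1-p)·q·π₁(B,X) + (1-p)·(1-q)·π₁(B,Y)
= 0.6·0.3·4 + 0.6·0.7·2 + 0.4·0.3·5 + 0.4·0.7·2
= 2.72

E[P2] = 3.76 (similar calculation)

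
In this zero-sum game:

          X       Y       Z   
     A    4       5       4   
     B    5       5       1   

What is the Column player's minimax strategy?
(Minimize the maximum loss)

Column should play Z, value = 4

Work:
Column player minimizes Row's maximum payoff:
Column X: max payoff to Row = 5
Column Y: max payoff to Row = 5
Column Z: max payoff to Row = 4
Minimum is 4, achieved by column Z.
Minimax strategy: Z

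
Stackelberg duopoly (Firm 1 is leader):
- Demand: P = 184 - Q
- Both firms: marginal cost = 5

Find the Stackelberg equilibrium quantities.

q₁* (leader) = 89.5, q₂* (follower) = 44.75

Work:
Follower's reaction: q₂ = (a - c - q₁)/2
Leader substitutes: π₁ = q₁·(a - q₁ - (a-c-q₁)/2 - c)
FOC: q₁* = (184 - 5)/2 = 89.50
Then: q₂* = (184 - 5 - 89.5)/2 = 44.75
Leader has first-mover advantage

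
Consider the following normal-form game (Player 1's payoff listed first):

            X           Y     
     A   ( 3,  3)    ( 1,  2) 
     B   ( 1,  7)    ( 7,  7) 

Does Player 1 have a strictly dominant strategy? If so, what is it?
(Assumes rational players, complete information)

No strictly dominant strategy exists for Player 1

Work:
A strategy strictly dominates another if it gives a strictly higher payoff against every opponent action. Compare each pair of P1's strategies column-by-column:
  A vs B: [3 vs 1, 1 vs 7] → A does not strictly dominate B (column Y: 1 ≤ 7)
  B vs A: [1 vs 3, 7 vs 1] → B does not strictly dominate A (column X: 1 ≤ 3)
No single strategy strictly dominates all others → no strictly dominant strategy.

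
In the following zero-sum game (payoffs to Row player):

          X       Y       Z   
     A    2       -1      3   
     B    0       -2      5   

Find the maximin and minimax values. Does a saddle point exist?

Maximin = -1, Minimax = -1, Saddle: True

Work:
Row minimums: [-1, -2] → maximin = -1
Column maximums: [2, -1, 5] → minimax = -1
Saddle point exists! Game value = -1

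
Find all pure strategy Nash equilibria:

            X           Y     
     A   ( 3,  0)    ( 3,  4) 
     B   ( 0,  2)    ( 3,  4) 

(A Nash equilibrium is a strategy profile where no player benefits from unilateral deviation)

Nash equilibrium: (A, Y), (B, Y)

Work:
Best responses:
  P1 vs X: payoffs [3, 0] → best response A (payoff 3)
  P1 vs Y: payoffs [3, 3] → best response A/B (payoff 3)
  P2 vs A: payoffs [0, 4] → best response Y (payoff 4)
  P2 vs B: payoffs [2, 4] → best response Y (payoff 4)
Mutual best responses: (A,Y), (B,Y) → Nash equilibria.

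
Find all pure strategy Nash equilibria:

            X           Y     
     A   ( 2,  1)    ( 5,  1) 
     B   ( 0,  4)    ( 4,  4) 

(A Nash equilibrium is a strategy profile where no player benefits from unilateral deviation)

Nash equilibrium: (A, X), (A, Y)

Work:
Best responses:
  P1 vs X: payoffs [2, 0] → best response A (payoff 2)
  P1 vs Y: payoffs [5, 4] → best response A (payoff 5)
  P2 vs A: payoffs [1, 1] → best response X/Y (payoff 1)
  P2 vs B: payoffs [4, 4] → best response X/Y (payoff 4)
Mutual best responses: (A,X), (A,Y) → Nash equilibria.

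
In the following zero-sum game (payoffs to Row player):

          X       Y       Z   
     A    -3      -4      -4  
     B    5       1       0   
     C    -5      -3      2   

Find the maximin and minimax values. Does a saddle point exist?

Maximin = 0, Minimax = 1, Saddle: False

Work:
Row minimums: [-4, 0, -5] → maximin = 0
Column maximums: [5, 1, 2] → minimax = 1
No saddle point (maximin ≠ minimax). Mixed strategy needed.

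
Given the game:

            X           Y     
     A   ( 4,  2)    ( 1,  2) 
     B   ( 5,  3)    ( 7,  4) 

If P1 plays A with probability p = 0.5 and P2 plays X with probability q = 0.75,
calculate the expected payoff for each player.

E[P1] = 4.375, E[P2] = 2.625

Work:
E[P1] = p·q·π₁(A,X) + p·(1-q)·π₁(A,Y) + (1-p)·q·π₁(B,X) + (1-p)·(1-q)·π₁(B,Y)
= 0.5·0.75·4 + 0.5·0.25·1 + 0.5·0.75·5 + 0.5·0.25·7
= 4.375

E[P2] = 2.625 (similar calculation)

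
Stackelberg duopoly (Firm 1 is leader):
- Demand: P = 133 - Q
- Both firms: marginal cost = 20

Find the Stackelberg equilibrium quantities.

q₁* (leader) = 56.5, q₂* (follower) = 28.25

Work:
Follower's reaction: q₂ = (a - c - q₁)/2
Leader substitutes: π₁ = q₁·(a - q₁ - (a-c-q₁)/2 - c)
FOC: q₁* = (133 - 20)/2 = 56.50
Then: q₂* = (133 - 20 - 56.5)/2 = 28.25
Leader has first-mover advantage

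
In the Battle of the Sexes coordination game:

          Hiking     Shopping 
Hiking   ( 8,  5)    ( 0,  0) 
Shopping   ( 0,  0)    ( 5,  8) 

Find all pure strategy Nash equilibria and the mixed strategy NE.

Pure NE: (Hiking, Hiking) and (Shopping, Shopping); Mixed NE: p = 0.6154, q = 0.3846

Work:
Check pure NE:
(Hiking, Hiking): (8, 5) - no unilateral deviation beneficial
(Shopping, Shopping): (5, 8) - no unilateral deviation beneficial
Mixed NE: P1 plays Hiking with p = 0.6154, P2 plays Hiking with q = 0.3846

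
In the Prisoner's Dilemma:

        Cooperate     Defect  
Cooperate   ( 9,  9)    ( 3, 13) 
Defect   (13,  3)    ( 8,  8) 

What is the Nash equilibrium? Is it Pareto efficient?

(Defect, Defect) is NE; not Pareto efficient

Work:
Defect dominates Cooperate for both players:
If P2 cooperates: Defect (13) > Cooperate (9)
If P2 defects: Defect (8) > Cooperate (3)
NE: (Defect, Defect) with payoff (8, 8)
But (Cooperate, Cooperate) = (9, 9) Pareto dominates (8, 8)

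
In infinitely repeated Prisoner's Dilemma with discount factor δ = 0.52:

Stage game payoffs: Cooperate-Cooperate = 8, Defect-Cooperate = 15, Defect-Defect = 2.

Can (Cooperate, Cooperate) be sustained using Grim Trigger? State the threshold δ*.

δ* = 0.5385; since δ = 0.52 < 0.5385, cooperation cannot be sustained

Work:
For Grim Trigger:
Cooperate forever: 8/(1-δ)
Defect then punished: 15 + 2·δ/(1-δ)
Need: 8/(1-δ) ≥ 15 + 2·δ/(1-δ)
Solving: δ ≥ (T-R)/(T-P) = (15-8)/(15-2) = 0.5385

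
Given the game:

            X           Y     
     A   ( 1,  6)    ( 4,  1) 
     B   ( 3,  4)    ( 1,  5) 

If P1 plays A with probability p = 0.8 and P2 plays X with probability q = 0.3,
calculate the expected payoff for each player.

E[P1] = 2.8, E[P2] = 2.94

Work:
E[P1] = p·q·π₁(A,X) + p·(1-q)·π₁(A,Y) + (1-p)·q·π₁(B,X) + (1-p)·(1-q)·π₁(B,Y)
= 0.8·0.3·1 + 0.8·0.7·4 + 0.2·0.3·3 + 0.2·0.7·1
= 2.8

E[P2] = 2.94 (similar calculation)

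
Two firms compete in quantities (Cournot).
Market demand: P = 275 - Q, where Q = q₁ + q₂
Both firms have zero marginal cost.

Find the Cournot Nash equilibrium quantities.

q₁* = q₂* = 91.67; P* = 91.67

Work:
Profit: π_i = P·q_i = (a - q_i - q_j)·q_i
FOC: ∂π_i/∂q_i = a - 2q_i - q_j = 0
Reaction function: q_i = (275 - q_j)/2
Symmetry: q* = 275/3 = 91.67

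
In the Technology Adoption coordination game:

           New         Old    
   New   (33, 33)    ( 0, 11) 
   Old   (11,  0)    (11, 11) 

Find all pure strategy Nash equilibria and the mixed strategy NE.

Pure NE: (New, New) and (Old, Old); Mixed NE: p = 0.3333, q = 0.3333

Work:
Check pure NE:
(New, New): (33, 33) - no unilateral deviation beneficial
(Old, Old): (11, 11) - no unilateral deviation beneficial
Mixed NE: P1 plays New with p = 0.3333, P2 plays New with q = 0.3333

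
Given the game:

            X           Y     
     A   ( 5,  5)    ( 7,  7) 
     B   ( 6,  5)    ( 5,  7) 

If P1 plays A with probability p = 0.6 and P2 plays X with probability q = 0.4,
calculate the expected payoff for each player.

E[P1] = 5.88, E[P2] = 6.2

Work:
E[P1] = p·q·π₁(A,X) + p·(1-q)·π₁(A,Y) + (1-p)·q·π₁(B,X) + (1-p)·(1-q)·π₁(B,Y)
= 0.6·0.4·5 + 0.6·0.6·7 + 0.4·0.4·6 + 0.4·0.6·5
= 5.88

E[P2] = 6.2 (similar calculation)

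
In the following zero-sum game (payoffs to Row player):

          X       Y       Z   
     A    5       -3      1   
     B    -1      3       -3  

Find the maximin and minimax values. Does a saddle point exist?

Maximin = -3, Minimax = 1, Saddle: False

Work:
Row minimums: [-3, -3] → maximin = -3
Column maximums: [5, 3, 1] → minimax = 1
No saddle point (maximin ≠ minimax). Mixed strategy needed.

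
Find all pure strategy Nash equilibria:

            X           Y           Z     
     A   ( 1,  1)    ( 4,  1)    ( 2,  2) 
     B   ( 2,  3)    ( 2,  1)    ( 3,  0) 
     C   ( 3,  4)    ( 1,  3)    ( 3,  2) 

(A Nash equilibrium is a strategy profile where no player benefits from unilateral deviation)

Nash equilibrium: (C, X)

Work:
Best responses:
  P1 vs X: payoffs [1, 2, 3] → best response C (payoff 3)
  P1 vs Y: payoffs [4, 2, 1] → best response A (payoff 4)
  P1 vs Z: payoffs [2, 3, 3] → best response B/C (payoff 3)
  P2 vs A: payoffs [1, 1, 2] → best response Z (payoff 2)
  P2 vs B: payoffs [3, 1, 0] → best response X (payoff 3)
  P2 vs C: payoffs [4, 3, 2] → best response X (payoff 4)
Mutual best responses: (C,X) → Nash equilibria.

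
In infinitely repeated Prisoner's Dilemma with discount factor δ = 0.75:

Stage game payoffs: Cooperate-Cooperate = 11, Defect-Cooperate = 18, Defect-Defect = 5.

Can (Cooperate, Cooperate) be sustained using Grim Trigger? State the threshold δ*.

δ* = 0.5385; since δ = 0.75 ≥ 0.5385, cooperation can be sustained

Work:
For Grim Trigger:
Cooperate forever: 11/(1-δ)
Defect then punished: 18 + 5·δ/(1-δ)
Need: 11/(1-δ) ≥ 18 + 5·δ/(1-δ)
Solving: δ ≥ (T-R)/(T-P) = (18-11)/(18-5) = 0.5385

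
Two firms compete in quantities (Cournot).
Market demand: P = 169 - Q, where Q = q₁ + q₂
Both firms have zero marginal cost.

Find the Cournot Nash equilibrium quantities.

q₁* = q₂* = 56.33; P* = 56.33

Work:
Profit: π_i = P·q_i = (a - q_i - q_j)·q_i
FOC: ∂π_i/∂q_i = a - 2q_i - q_j = 0
Reaction function: q_i = (169 - q_j)/2
Symmetry: q* = 169/3 = 56.33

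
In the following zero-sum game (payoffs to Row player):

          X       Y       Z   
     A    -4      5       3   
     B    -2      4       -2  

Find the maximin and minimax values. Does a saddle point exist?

Maximin = -2, Minimax = -2, Saddle: True

Work:
Row minimums: [-4, -2] → maximin = -2
Column maximums: [-2, 5, 3] → minimax = -2
Saddle point exists! Game value = -2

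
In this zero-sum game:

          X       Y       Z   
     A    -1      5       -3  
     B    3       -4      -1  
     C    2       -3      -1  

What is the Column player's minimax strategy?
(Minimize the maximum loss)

Column should play Z, value = -1

Work:
Column player minimizes Row's maximum payoff:
Column X: max payoff to Row = 3
Column Y: max payoff to Row = 5
Column Z: max payoff to Row = -1
Minimum is -1, achieved by column Z.
Minimax strategy: Z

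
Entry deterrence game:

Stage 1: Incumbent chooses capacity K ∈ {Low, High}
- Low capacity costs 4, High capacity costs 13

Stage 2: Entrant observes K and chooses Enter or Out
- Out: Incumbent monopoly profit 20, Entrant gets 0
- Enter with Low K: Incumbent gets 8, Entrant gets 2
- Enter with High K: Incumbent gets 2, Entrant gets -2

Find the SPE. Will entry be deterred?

SPE: (High, Enter|Low, Out|High); Entry deterred. Incumbent net profit = 7

Work:
After Low K: Entrant enters (2 > 0)
After High K: Entrant stays out (-2 < 0)
Incumbent: Low → 8−4=4, High → 20−13=7
Incumbent chooses High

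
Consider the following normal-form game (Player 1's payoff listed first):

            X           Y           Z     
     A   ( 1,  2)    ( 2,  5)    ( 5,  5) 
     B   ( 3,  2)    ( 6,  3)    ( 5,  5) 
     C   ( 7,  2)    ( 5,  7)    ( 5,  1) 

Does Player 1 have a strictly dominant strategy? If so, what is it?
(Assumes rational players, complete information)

No strictly dominant strategy exists for Player 1

Work:
A strategy strictly dominates another if it gives a strictly higher payoff against every opponent action. Compare each pair of P1's strategies column-by-column:
  A vs B: [1 vs 3, 2 vs 6, 5 vs 5] → A does not strictly dominate B (column X: 1 ≤ 3)
  A vs C: [1 vs 7, 2 vs 5, 5 vs 5] → A does not strictly dominate C (column X: 1 ≤ 7)
  B vs A: [3 vs 1, 6 vs 2, 5 vs 5] → B does not strictly dominate A (column Z: 5 ≤ 5)
  B vs C: [3 vs 7, 6 vs 5, 5 vs 5] → B does not strictly dominate C (column X: 3 ≤ 7)
  C vs A: [7 vs 1, 5 vs 2, 5 vs 5] → C does not strictly dominate A (column Z: 5 ≤ 5)
  C vs B: [7 vs 3, 5 vs 6, 5 vs 5] → C does not strictly dominate B (column Y: 5 ≤ 6)
No single strategy strictly dominates all others → no strictly dominant strategy.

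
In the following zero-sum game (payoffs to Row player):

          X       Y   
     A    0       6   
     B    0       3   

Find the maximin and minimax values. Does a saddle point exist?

Maximin = 0, Minimax = 0, Saddle: True

Work:
Row minimums: [0, 0] → maximin = 0
Column maximums: [0, 6] → minimax = 0
Saddle point exists! Game value = 0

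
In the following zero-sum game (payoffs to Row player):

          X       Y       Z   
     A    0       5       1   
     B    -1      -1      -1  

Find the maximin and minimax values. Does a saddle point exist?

Maximin = 0, Minimax = 0, Saddle: True

Work:
Row minimums: [0, -1] → maximin = 0
Column maximums: [0, 5, 1] → minimax = 0
Saddle point exists! Game value = 0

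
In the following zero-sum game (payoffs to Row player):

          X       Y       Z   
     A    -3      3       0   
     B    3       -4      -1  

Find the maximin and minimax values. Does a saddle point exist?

Maximin = -3, Minimax = 0, Saddle: False

Work:
Row minimums: [-3, -4] → maximin = -3
Column maximums: [3, 3, 0] → minimax = 0
No saddle point (maximin ≠ minimax). Mixed strategy needed.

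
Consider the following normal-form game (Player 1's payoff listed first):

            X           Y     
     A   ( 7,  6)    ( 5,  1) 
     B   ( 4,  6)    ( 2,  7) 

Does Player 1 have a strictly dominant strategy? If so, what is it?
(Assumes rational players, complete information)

Yes, Player 1's strictly dominant strategy is A

Work:
A strategy strictly dominates another if it gives a strictly higher payoff against every opponent action. Compare each pair of P1's strategies column-by-column:
  A vs B: [7 vs 4, 5 vs 2] → A strictly dominates B
  B vs A: [4 vs 7, 2 vs 5] → B does not strictly dominate A (column X: 4 ≤ 7)
A strictly dominates every other strategy → strictly dominant.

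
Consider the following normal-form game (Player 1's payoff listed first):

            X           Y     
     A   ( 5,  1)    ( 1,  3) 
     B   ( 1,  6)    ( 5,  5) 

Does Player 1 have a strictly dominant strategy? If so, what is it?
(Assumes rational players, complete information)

No strictly dominant strategy exists for Player 1

Work:
A strategy strictly dominates another if it gives a strictly higher payoff against every opponent action. Compare each pair of P1's strategies column-by-column:
  A vs B: [5 vs 1, 1 vs 5] → A does not strictly dominate B (column Y: 1 ≤ 5)
  B vs A: [1 vs 5, 5 vs 1] → B does not strictly dominate A (column X: 1 ≤ 5)
No single strategy strictly dominates all others → no strictly dominant strategy.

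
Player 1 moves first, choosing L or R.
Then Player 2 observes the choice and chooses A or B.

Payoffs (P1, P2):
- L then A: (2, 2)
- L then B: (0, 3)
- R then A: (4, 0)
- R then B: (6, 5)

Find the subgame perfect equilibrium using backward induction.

P1 plays R, P2 plays B after L and B after R; Payoff (6, 5)

Work:
Backward induction:
After L: P2 chooses B → P1 gets 0
After R: P2 chooses B → P1 gets 6
P1 chooses R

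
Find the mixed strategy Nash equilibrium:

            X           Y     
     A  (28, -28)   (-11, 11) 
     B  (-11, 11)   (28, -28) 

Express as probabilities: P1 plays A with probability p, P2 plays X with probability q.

p = 0.5, q = 0.5

Work:
Find probabilities that make opponent indifferent:
P2 chooses q to make P1 indifferent between A and B
P1 chooses p to make P2 indifferent between X and Y
Mixed NE: P1 plays (A: 0.5, B: 0.5), P2 plays (X: 0.5, Y: 0.5)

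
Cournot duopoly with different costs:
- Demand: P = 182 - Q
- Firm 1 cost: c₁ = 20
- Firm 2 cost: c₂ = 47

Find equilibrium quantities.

q₁* = 63.0, q₂* = 36.0

Work:
Reaction: q₁ = (182 - 20 - q₂)/2
Reaction: q₂ = (182 - 47 - q₁)/2
Solve simultaneously:
q₁* = (182 - 2×20 + 47)/3 = 63.0
q₂* = (182 - 2×47 + 20)/3 = 36.0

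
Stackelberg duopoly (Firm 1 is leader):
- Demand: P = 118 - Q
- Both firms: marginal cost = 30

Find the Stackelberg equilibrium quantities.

q₁* (leader) = 44.0, q₂* (follower) = 22.0

Work:
Follower's reaction: q₂ = (a - c - q₁)/2
Leader substitutes: π₁ = q₁·(a - q₁ - (a-c-q₁)/2 - c)
FOC: q₁* = (118 - 30)/2 = 44.00
Then: q₂* = (118 - 30 - 44.0)/2 = 22.00
Leader has first-mover advantage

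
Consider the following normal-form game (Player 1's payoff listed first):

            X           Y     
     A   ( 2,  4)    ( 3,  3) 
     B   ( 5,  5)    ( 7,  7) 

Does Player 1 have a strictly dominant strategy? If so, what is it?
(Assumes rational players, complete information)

Yes, Player 1's strictly dominant strategy is B

Work:
A strategy strictly dominates another if it gives a strictly higher payoff against every opponent action. Compare each pair of P1's strategies column-by-column:
  A vs B: [2 vs 5, 3 vs 7] → A does not strictly dominate B (column X: 2 ≤ 5)
  B vs A: [5 vs 2, 7 vs 3] → B strictly dominates A
B strictly dominates every other strategy → strictly dominant.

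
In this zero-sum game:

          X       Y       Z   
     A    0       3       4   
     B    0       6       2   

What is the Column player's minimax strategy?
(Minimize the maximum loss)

Column should play X, value = 0

Work:
Column player minimizes Row's maximum payoff:
Column X: max payoff to Row = 0
Column Y: max payoff to Row = 6
Column Z: max payoff to Row = 4
Minimum is 0, achieved by column X.
Minimax strategy: X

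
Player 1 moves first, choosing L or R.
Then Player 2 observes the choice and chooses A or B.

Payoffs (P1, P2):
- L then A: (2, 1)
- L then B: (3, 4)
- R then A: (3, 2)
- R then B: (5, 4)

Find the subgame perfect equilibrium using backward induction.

P1 plays R, P2 plays B after L and B after R; Payoff (5, 4)

Work:
Backward induction:
After L: P2 chooses B → P1 gets 3
After R: P2 chooses B → P1 gets 5
P1 chooses R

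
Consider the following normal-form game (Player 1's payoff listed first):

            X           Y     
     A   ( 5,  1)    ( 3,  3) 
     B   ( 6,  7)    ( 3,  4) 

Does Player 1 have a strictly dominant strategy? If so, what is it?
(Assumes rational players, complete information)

No strictly dominant strategy exists for Player 1

Work:
A strategy strictly dominates another if it gives a strictly higher payoff against every opponent action. Compare each pair of P1's strategies column-by-column:
  A vs B: [5 vs 6, 3 vs 3] → A does not strictly dominate B (column X: 5 ≤ 6)
  B vs A: [6 vs 5, 3 vs 3] → B does not strictly dominate A (column Y: 3 ≤ 3)
No single strategy strictly dominates all others → no strictly dominant strategy.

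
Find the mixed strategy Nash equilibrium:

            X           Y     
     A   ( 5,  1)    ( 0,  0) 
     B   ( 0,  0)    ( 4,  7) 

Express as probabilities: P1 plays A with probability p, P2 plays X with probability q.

p = 0.875, q = 0.4444

Work:
Find probabilities that make opponent indifferent:
P2 chooses q to make P1 indifferent between A and B
P1 chooses p to make P2 indifferent between X and Y
Mixed NE: P1 plays (A: 0.875, B: 0.125), P2 plays (X: 0.4444, Y: 0.5556)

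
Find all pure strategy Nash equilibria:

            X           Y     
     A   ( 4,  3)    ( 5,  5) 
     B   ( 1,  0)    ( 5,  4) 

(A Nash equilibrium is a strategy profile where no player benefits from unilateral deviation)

Nash equilibrium: (A, Y), (B, Y)

Work:
Best responses:
  P1 vs X: payoffs [4, 1] → best response A (payoff 4)
  P1 vs Y: payoffs [5, 5] → best response A/B (payoff 5)
  P2 vs A: payoffs [3, 5] → best response Y (payoff 5)
  P2 vs B: payoffs [0, 4] → best response Y (payoff 4)
Mutual best responses: (A,Y), (B,Y) → Nash equilibria.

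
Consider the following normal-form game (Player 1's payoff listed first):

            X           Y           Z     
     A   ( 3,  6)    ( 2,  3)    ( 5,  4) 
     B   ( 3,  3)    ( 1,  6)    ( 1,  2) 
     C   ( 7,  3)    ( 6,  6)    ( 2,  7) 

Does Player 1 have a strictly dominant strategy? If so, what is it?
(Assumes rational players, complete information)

No strictly dominant strategy exists for Player 1

Work:
A strategy strictly dominates another if it gives a strictly higher payoff against every opponent action. Compare each pair of P1's strategies column-by-column:
  A vs B: [3 vs 3, 2 vs 1, 5 vs 1] → A does not strictly dominate B (column X: 3 ≤ 3)
  A vs C: [3 vs 7, 2 vs 6, 5 vs 2] → A does not strictly dominate C (column X: 3 ≤ 7)
  B vs A: [3 vs 3, 1 vs 2, 1 vs 5] → B does not strictly dominate A (column X: 3 ≤ 3)
  B vs C: [3 vs 7, 1 vs 6, 1 vs 2] → B does not strictly dominate C (column X: 3 ≤ 7)
  C vs A: [7 vs 3, 6 vs 2, 2 vs 5] → C does not strictly dominate A (column Z: 2 ≤ 5)
  C vs B: [7 vs 3, 6 vs 1, 2 vs 1] → C strictly dominates B
No single strategy strictly dominates all others → no strictly dominant strategy.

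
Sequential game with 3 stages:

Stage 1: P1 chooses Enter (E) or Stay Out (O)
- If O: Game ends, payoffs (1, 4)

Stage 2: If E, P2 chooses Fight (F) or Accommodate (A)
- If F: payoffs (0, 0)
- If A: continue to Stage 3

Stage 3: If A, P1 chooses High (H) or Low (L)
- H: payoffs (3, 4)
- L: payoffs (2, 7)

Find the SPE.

SPE: (E, A, H); Outcome (3, 4)

Work:
Stage 3: P1 chooses H (3 vs 2)
Stage 2: P2: F->0, A->4 (anticipating H). Choose A
Stage 1: P1: O->1, E->3 (anticipating A, H). Choose E
SPE path: E -> A -> H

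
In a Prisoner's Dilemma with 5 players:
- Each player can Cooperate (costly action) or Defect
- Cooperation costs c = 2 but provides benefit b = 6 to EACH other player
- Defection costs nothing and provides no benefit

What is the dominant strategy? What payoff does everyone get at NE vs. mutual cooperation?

Dominant: Defect; NE payoff = 0; Coop payoff = 22

Work:
Defect dominates (saves cost c = 2, benefit to others is external)
NE: All defect → everyone gets 0
If all cooperate: each receives (4)×6 - 2 = 22
Social dilemma: 22 > 0 but NE gives 0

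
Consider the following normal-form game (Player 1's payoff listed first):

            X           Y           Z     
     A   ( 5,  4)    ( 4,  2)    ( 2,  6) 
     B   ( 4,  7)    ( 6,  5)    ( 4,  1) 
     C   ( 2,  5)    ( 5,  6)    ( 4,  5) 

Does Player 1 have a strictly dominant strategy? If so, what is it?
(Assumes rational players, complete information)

No strictly dominant strategy exists for Player 1

Work:
A strategy strictly dominates another if it gives a strictly higher payoff against every opponent action. Compare each pair of P1's strategies column-by-column:
  A vs B: [5 vs 4, 4 vs 6, 2 vs 4] → A does not strictly dominate B (column Y: 4 ≤ 6)
  A vs C: [5 vs 2, 4 vs 5, 2 vs 4] → A does not strictly dominate C (column Y: 4 ≤ 5)
  B vs A: [4 vs 5, 6 vs 4, 4 vs 2] → B does not strictly dominate A (column X: 4 ≤ 5)
  B vs C: [4 vs 2, 6 vs 5, 4 vs 4] → B does not strictly dominate C (column Z: 4 ≤ 4)
  C vs A: [2 vs 5, 5 vs 4, 4 vs 2] → C does not strictly dominate A (column X: 2 ≤ 5)
  C vs B: [2 vs 4, 5 vs 6, 4 vs 4] → C does not strictly dominate B (column X: 2 ≤ 4)
No single strategy strictly dominates all others → no strictly dominant strategy.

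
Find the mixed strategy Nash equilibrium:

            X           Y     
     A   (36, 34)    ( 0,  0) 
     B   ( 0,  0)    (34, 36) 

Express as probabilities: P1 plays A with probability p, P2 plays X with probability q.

p = 0.5143, q = 0.4857

Work:
Find probabilities that make opponent indifferent:
P2 chooses q to make P1 indifferent between A and B
P1 chooses p to make P2 indifferent between X and Y
Mixed NE: P1 plays (A: 0.5143, B: 0.4857), P2 plays (X: 0.4857, Y: 0.5143)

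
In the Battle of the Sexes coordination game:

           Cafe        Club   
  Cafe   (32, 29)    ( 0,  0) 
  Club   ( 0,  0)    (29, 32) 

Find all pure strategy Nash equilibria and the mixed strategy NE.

Pure NE: (Cafe, Cafe) and (Club, Club); Mixed NE: p = 0.5246, q = 0.4754

Work:
Check pure NE:
(Cafe, Cafe): (32, 29) - no unilateral deviation beneficial
(Club, Club): (29, 32) - no unilateral deviation beneficial
Mixed NE: P1 plays Cafe with p = 0.5246, P2 plays Cafe with q = 0.4754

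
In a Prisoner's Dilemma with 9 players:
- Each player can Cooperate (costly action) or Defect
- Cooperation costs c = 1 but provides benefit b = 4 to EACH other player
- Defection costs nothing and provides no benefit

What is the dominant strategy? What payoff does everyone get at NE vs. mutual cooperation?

Dominant: Defect; NE payoff = 0; Coop payoff = 31

Work:
Defect dominates (saves cost c = 1, benefit to others is external)
NE: All defect → everyone gets 0
If all cooperate: each receives (8)×4 - 1 = 31
Social dilemma: 31 > 0 but NE gives 0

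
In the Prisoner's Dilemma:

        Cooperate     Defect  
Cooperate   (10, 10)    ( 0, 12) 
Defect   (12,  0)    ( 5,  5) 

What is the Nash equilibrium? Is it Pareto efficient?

(Defect, Defect) is NE; not Pareto efficient

Work:
Defect dominates Cooperate for both players:
If P2 cooperates: Defect (12) > Cooperate (10)
If P2 defects: Defect (5) > Cooperate (0)
NE: (Defect, Defect) with payoff (5, 5)
But (Cooperate, Cooperate) = (10, 10) Pareto dominates (5, 5)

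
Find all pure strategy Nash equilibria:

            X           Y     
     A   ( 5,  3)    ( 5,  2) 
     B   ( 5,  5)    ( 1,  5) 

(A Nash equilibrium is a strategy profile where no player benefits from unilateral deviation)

Nash equilibrium: (A, X), (B, X)

Work:
Best responses:
  P1 vs X: payoffs [5, 5] → best response A/B (payoff 5)
  P1 vs Y: payoffs [5, 1] → best response A (payoff 5)
  P2 vs A: payoffs [3, 2] → best response X (payoff 3)
  P2 vs B: payoffs [5, 5] → best response X/Y (payoff 5)
Mutual best responses: (A,X), (B,X) → Nash equilibria.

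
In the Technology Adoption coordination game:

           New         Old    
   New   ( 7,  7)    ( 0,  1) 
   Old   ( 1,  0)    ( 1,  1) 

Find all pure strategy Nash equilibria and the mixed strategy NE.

Pure NE: (New, New) and (Old, Old); Mixed NE: p = 0.1429, q = 0.1429

Work:
Check pure NE:
(New, New): (7, 7) - no unilateral deviation beneficial
(Old, Old): (1, 1) - no unilateral deviation beneficial
Mixed NE: P1 plays New with p = 0.1429, P2 plays New with q = 0.1429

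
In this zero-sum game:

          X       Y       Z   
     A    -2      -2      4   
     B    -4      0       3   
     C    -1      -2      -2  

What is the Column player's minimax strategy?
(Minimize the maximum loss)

Column should play X, value = -1

Work:
Column player minimizes Row's maximum payoff:
Column X: max payoff to Row = -1
Column Y: max payoff to Row = 0
Column Z: max payoff to Row = 4
Minimum is -1, achieved by column X.
Minimax strategy: X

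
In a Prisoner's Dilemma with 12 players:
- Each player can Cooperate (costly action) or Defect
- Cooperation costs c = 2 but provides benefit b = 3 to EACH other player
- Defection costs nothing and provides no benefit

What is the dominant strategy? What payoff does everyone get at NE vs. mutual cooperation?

Dominant: Defect; NE payoff = 0; Coop payoff = 31

Work:
Defect dominates (saves cost c = 2, benefit to others is external)
NE: All defect → everyone gets 0
If all cooperate: each receives (11)×3 - 2 = 31
Social dilemma: 31 > 0 but NE gives 0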